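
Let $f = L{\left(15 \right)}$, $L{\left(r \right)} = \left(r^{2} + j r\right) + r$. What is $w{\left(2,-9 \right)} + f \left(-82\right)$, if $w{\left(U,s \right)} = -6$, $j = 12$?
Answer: $-34446$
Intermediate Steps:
$L{\left(r \right)} = r^{2} + 13 r$ ($L{\left(r \right)} = \left(r^{2} + 12 r\right) + r = r^{2} + 13 r$)
$f = 420$ ($f = 15 \left(13 + 15\right) = 15 \cdot 28 = 420$)
$w{\left(2,-9 \right)} + f \left(-82\right) = -6 + 420 \left(-82\right) = -6 - 34440 = -34446$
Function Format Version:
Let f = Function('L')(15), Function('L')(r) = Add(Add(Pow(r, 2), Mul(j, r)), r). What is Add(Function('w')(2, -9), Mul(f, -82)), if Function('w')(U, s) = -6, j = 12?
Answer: -34446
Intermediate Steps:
Function('L')(r) = Add(Pow(r, 2), Mul(13, r)) (Function('L')(r) = Add(Add(Pow(r, 2), Mul(12, r)), r) = Add(Pow(r, 2), Mul(13, r)))
f = 420 (f = Mul(15, Add(13, 15)) = Mul(15, 28) = 420)
Add(Function('w')(2, -9), Mul(f, -82)) = Add(-6, Mul(420, -82)) = Add(-6, -34440) = -34446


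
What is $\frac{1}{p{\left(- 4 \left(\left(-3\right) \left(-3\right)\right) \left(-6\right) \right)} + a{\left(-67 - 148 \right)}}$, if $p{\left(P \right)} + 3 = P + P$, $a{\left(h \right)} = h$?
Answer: $\frac{1}{214} \approx 0.0046729$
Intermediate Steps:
$p{\left(P \right)} = -3 + 2 P$ ($p{\left(P \right)} = -3 + \left(P + P\right) = -3 + 2 P$)
$\frac{1}{p{\left(- 4 \left(\left(-3\right) \left(-3\right)\right) \left(-6\right) \right)} + a{\left(-67 - 148 \right)}} = \frac{1}{\left(-3 + 2 - 4 \left(\left(-3\right) \left(-3\right)\right) \left(-6\right)\right) - 215} = \frac{1}{\left(-3 + 2 \left(-4\right) 9 \left(-6\right)\right) - 215} = \frac{1}{\left(-3 + 2 \left(\left(-36\right) \left(-6\right)\right)\right) - 215} = \frac{1}{\left(-3 + 2 \cdot 216\right) - 215} = \frac{1}{\left(-3 + 432\right) - 215} = \frac{1}{429 - 215} = \frac{1}{214}$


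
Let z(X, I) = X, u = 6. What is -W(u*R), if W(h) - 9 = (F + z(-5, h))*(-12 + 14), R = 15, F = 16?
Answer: -31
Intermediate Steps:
W(h) = 31 (W(h) = 9 + (16 - 5)*(-12 + 14) = 9 + 11*2 = 9 + 22 = 31)
-W(u*R) = -1*31 = -31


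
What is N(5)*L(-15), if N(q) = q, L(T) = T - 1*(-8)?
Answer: -35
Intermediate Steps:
L(T) = 8 + T (L(T) = T + 8 = 8 + T)
N(5)*L(-15) = 5*(8 - 15) = 5*(-7) = -35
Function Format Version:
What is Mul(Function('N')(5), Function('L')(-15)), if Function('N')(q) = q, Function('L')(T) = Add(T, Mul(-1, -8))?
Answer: -35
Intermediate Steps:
Function('L')(T) = Add(8, T) (Function('L')(T) = Add(T, 8) = Add(8, T))
Mul(Function('N')(5), Function('L')(-15)) = Mul(5, Add(8, -15)) = Mul(5, -7) = -35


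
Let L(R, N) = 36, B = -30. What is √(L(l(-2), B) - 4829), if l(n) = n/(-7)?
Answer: I*√4793 ≈ 69.231*I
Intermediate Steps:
l(n) = -n/7 (l(n) = n*(-⅐) = -n/7)
√(L(l(-2), B) - 4829) = √(36 - 4829) = √(-4793) = I*√4793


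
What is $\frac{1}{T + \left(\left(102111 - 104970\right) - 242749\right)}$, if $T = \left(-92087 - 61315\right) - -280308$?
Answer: $- \frac{1}{118702} \approx -8.4245 \cdot 10^{-6}$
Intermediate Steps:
$T = 126906$ ($T = \left(-92087 - 61315\right) + 280308 = -153402 + 280308 = 126906$)
$\frac{1}{T + \left(\left(102111 - 104970\right) - 242749\right)} = \frac{1}{126906 + \left(\left(102111 - 104970\right) - 242749\right)} = \frac{1}{126906 - 245608} = \frac{1}{-118702} = - \frac{1}{118702}$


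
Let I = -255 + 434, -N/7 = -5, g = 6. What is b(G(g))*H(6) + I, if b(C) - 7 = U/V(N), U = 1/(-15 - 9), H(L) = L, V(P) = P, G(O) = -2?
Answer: 30939/140 ≈ 220.99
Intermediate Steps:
N = 35 (N = -7*(-5) = 35)
U = -1/24 (U = 1/(-24) = -1/24 ≈ -0.041667)
I = 179
b(C) = 5879/840 (b(C) = 7 - 1/24/35 = 7 - 1/24*1/35 = 7 - 1/840 = 5879/840)
b(G(g))*H(6) + I = (5879/840)*6 + 179 = 5879/140 + 179 = 30939/140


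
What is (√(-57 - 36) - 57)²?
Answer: (57 - I*√93)² ≈ 3156.0 - 1099.4*I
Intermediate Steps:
(√(-57 - 36) - 57)² = (√(-93) - 57)² = (I*√93 - 57)² = (-57 + I*√93)²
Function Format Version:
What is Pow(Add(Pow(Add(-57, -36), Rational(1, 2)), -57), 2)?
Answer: Pow(Add(57, Mul(-1, I, Pow(93, Rational(1, 2)))), 2) ≈ Add(3156.0, Mul(-1099.4, I))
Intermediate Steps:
Pow(Add(Pow(Add(-57, -36), Rational(1, 2)), -57), 2) = Pow(Add(Pow(-93, Rational(1, 2)), -57), 2) = Pow(Add(Mul(I, Pow(93, Rational(1, 2))), -57), 2) = Pow(Add(-57, Mul(I, Pow(93, Rational(1, 2)))), 2)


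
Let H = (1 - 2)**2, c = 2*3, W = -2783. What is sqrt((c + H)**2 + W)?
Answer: I*sqrt(2734) ≈ 52.288*I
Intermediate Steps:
c = 6
H = 1 (H = (-1)**2 = 1)
sqrt((c + H)**2 + W) = sqrt((6 + 1)**2 - 2783) = sqrt(7**2 - 2783) = sqrt(49 - 2783) = sqrt(-2734) = I*sqrt(2734)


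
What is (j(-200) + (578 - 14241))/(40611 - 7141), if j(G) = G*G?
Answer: 26337/33470 ≈ 0.78688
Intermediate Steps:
j(G) = G²
(j(-200) + (578 - 14241))/(40611 - 7141) = ((-200)² + (578 - 14241))/(40611 - 7141) = (40000 - 13663)/33470 = 26337*(1/33470) = 26337/33470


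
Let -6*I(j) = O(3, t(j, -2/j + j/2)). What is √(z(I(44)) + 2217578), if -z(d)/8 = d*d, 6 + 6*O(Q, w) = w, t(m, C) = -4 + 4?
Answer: 10*√199582/3 ≈ 1489.2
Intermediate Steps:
t(m, C) = 0
O(Q, w) = -1 + w/6
I(j) = ⅙ (I(j) = -(-1 + (⅙)*0)/6 = -(-1 + 0)/6 = -⅙*(-1) = ⅙)
z(d) = -8*d² (z(d) = -8*d*d = -8*d²)
√(z(I(44)) + 2217578) = √(-8*(⅙)² + 2217578) = √(-8*1/36 + 2217578) = √(-2/9 + 2217578) = √(19958200/9) = 10*√199582/3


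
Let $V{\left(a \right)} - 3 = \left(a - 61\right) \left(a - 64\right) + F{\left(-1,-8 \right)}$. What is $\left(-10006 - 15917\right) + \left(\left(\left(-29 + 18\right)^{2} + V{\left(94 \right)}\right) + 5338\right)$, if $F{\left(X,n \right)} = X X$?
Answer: $-19470$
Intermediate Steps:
$F{\left(X,n \right)} = X^{2}$
$V{\left(a \right)} = 4 + \left(-64 + a\right) \left(-61 + a\right)$ ($V{\left(a \right)} = 3 + \left(\left(a - 61\right) \left(a - 64\right) + \left(-1\right)^{2}\right) = 3 + \left(\left(-61 + a\right) \left(-64 + a\right) + 1\right) = 3 + \left(\left(-64 + a\right) \left(-61 + a\right) + 1\right) = 3 + \left(1 + \left(-64 + a\right) \left(-61 + a\right)\right) = 4 + \left(-64 + a\right) \left(-61 + a\right)$)
$\left(-10006 - 15917\right) + \left(\left(\left(-29 + 18\right)^{2} + V{\left(94 \right)}\right) + 5338\right) = \left(-10006 - 15917\right) + \left(\left(\left(-29 + 18\right)^{2} + \left(3908 + 94^{2} - 11750\right)\right) + 5338\right) = -25923 + \left(\left(\left(-11\right)^{2} + \left(3908 + 8836 - 11750\right)\right) + 5338\right) = -25923 + \left(\left(121 + 994\right) + 5338\right) = -25923 + \left(1115 + 5338\right) = -25923 + 6453 = -19470$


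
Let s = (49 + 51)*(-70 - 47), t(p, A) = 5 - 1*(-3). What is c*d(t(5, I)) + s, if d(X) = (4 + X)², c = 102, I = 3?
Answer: 2988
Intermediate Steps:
t(p, A) = 8 (t(p, A) = 5 + 3 = 8)
s = -11700 (s = 100*(-117) = -11700)
c*d(t(5, I)) + s = 102*(4 + 8)² - 11700 = 102*12² - 11700 = 102*144 - 11700 = 14688 - 11700 = 2988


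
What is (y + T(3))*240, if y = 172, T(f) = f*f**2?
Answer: 47760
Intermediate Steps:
T(f) = f**3
(y + T(3))*240 = (172 + 3**3)*240 = (172 + 27)*240 = 199*240 = 47760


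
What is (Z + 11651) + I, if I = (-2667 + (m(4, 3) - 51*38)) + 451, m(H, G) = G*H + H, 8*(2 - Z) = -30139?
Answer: 90259/8 ≈ 11282.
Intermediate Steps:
Z = 30155/8 (Z = 2 - ⅛*(-30139) = 2 + 30139/8 = 30155/8 ≈ 3769.4)
m(H, G) = H + G*H
I = -4138 (I = (-2667 + (4*(1 + 3) - 51*38)) + 451 = (-2667 + (4*4 - 1938)) + 451 = (-2667 + (16 - 1938)) + 451 = (-2667 - 1922) + 451 = -4589 + 451 = -4138)
(Z + 11651) + I = (30155/8 + 11651) - 4138 = 123363/8 - 4138 = 90259/8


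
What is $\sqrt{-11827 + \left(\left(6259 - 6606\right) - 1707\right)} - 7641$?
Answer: $-7641 + i \sqrt{13881} \approx -7641.0 + 117.82 i$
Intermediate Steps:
$\sqrt{-11827 + \left(\left(6259 - 6606\right) - 1707\right)} - 7641 = \sqrt{-11827 - 2054} - 7641 = \sqrt{-13881} - 7641 = i \sqrt{13881} - 7641 = -7641 + i \sqrt{13881}$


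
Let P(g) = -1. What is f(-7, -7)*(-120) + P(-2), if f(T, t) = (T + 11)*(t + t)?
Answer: 6719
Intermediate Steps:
f(T, t) = 2*t*(11 + T) (f(T, t) = (11 + T)*(2*t) = 2*t*(11 + T))
f(-7, -7)*(-120) + P(-2) = (2*(-7)*(11 - 7))*(-120) - 1 = (2*(-7)*4)*(-120) - 1 = -56*(-120) - 1 = 6720 - 1 = 6719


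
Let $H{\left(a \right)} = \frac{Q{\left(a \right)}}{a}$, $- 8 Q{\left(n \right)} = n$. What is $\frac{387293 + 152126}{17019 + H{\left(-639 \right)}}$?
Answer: $\frac{4315352}{136151} \approx 31.695$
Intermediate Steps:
$Q{\left(n \right)} = - \frac{n}{8}$
$H{\left(a \right)} = - \frac{1}{8}$ ($H{\left(a \right)} = \frac{\left(- \frac{1}{8}\right) a}{a} = - \frac{1}{8}$)
$\frac{387293 + 152126}{17019 + H{\left(-639 \right)}} = \frac{387293 + 152126}{17019 - \frac{1}{8}} = \frac{539419}{\frac{136151}{8}} = 539419 \cdot \frac{8}{136151} = \frac{4315352}{136151}$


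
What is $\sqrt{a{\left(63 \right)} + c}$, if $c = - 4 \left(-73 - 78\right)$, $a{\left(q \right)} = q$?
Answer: $\sqrt{667} \approx 25.826$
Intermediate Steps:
$c = 604$ ($c = \left(-4\right) \left(-151\right) = 604$)
$\sqrt{a{\left(63 \right)} + c} = \sqrt{63 + 604} = \sqrt{667}$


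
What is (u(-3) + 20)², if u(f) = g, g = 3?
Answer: 529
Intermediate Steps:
u(f) = 3
(u(-3) + 20)² = (3 + 20)² = 23² = 529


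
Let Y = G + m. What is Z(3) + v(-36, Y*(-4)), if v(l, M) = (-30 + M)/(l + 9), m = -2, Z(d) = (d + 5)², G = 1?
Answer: 1754/27 ≈ 64.963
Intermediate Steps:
Z(d) = (5 + d)²
Y = -1 (Y = 1 - 2 = -1)
v(l, M) = (-30 + M)/(9 + l)
Z(3) + v(-36, Y*(-4)) = (5 + 3)² + (-30 - 1*(-4))/(9 - 36) = 8² + (-30 + 4)/(-27) = 64 - 1/27*(-26) = 64 + 26/27 = 1754/27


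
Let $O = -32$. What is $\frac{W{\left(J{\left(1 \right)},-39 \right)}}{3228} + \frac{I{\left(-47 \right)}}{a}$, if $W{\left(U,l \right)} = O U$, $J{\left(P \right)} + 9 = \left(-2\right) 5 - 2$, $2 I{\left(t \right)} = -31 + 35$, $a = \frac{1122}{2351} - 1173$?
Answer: $\frac{153104818}{741525669} \approx 0.20647$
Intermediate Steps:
$a = - \frac{2756601}{2351}$ ($a = 1122 \cdot \frac{1}{2351} - 1173 = \frac{1122}{2351} - 1173 = - \frac{2756601}{2351} \approx -1172.5$)
$I{\left(t \right)} = 2$ ($I{\left(t \right)} = \frac{-31 + 35}{2} = \frac{1}{2} \cdot 4 = 2$)
$J{\left(P \right)} = -21$ ($J{\left(P \right)} = -9 - 12 = -21$)
$W{\left(U,l \right)} = - 32 U$
$\frac{W{\left(J{\left(1 \right)},-39 \right)}}{3228} + \frac{I{\left(-47 \right)}}{a} = \frac{\left(-32\right) \left(-21\right)}{3228} + \frac{2}{- \frac{2756601}{2351}} = 672 \cdot \frac{1}{3228} + 2 \left(- \frac{2351}{2756601}\right) = \frac{56}{269} - \frac{4702}{2756601} = \frac{153104818}{741525669}$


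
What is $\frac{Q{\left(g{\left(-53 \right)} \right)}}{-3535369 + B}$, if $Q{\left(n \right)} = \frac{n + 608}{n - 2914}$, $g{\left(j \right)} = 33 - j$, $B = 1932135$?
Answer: $\frac{347}{2266972876} \approx 1.5307 \cdot 10^{-7}$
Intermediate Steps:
$Q{\left(n \right)} = \frac{608 + n}{-2914 + n}$
$\frac{Q{\left(g{\left(-53 \right)} \right)}}{-3535369 + B} = \frac{\frac{1}{-2914 + \left(33 - -53\right)} \left(608 + \left(33 - -53\right)\right)}{-3535369 + 1932135} = \frac{\frac{1}{-2914 + \left(33 + 53\right)} \left(608 + \left(33 + 53\right)\right)}{-1603234} = \frac{608 + 86}{-2914 + 86} \left(- \frac{1}{1603234}\right) = \frac{1}{-2828} \cdot 694 \left(- \frac{1}{1603234}\right) = \left(- \frac{1}{2828}\right) 694 \left(- \frac{1}{1603234}\right) = \left(- \frac{347}{1414}\right) \left(- \frac{1}{1603234}\right) = \frac{347}{2266972876}$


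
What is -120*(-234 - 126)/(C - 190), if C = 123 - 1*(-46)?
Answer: -14400/7 ≈ -2057.1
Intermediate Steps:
C = 169 (C = 123 + 46 = 169)
-120*(-234 - 126)/(C - 190) = -120*(-234 - 126)/(169 - 190) = -(-43200)/(-21) = -(-43200)*(-1)/21 = -120*120/7 = -14400/7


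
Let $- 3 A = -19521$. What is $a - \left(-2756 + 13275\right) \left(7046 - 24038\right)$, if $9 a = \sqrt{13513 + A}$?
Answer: $178738848 + \frac{2 \sqrt{5005}}{9} \approx 1.7874 \cdot 10^{8}$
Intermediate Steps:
$A = 6507$ ($A = \left(- \frac{1}{3}\right) \left(-19521\right) = 6507$)
$a = \frac{2 \sqrt{5005}}{9}$ ($a = \frac{\sqrt{13513 + 6507}}{9} = \frac{\sqrt{20020}}{9} = \frac{2 \sqrt{5005}}{9} \approx 15.721$)
$a - \left(-2756 + 13275\right) \left(7046 - 24038\right) = \frac{2 \sqrt{5005}}{9} - \left(-2756 + 13275\right) \left(7046 - 24038\right) = \frac{2 \sqrt{5005}}{9} - 10519 \left(-16992\right) = \frac{2 \sqrt{5005}}{9} - -178738848 = \frac{2 \sqrt{5005}}{9} + 178738848 = 178738848 + \frac{2 \sqrt{5005}}{9}$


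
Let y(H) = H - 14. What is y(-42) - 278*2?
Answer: -612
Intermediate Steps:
y(H) = -14 + H
y(-42) - 278*2 = (-14 - 42) - 278*2 = -56 - 1*556 = -56 - 556 = -612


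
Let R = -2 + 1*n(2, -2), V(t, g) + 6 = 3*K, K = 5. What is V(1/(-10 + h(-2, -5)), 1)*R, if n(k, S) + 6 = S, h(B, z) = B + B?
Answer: -90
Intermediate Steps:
h(B, z) = 2*B
n(k, S) = -6 + S
V(t, g) = 9 (V(t, g) = -6 + 3*5 = -6 + 15 = 9)
R = -10 (R = -2 + 1*(-6 - 2) = -2 + 1*(-8) = -2 - 8 = -10)
V(1/(-10 + h(-2, -5)), 1)*R = 9*(-10) = -90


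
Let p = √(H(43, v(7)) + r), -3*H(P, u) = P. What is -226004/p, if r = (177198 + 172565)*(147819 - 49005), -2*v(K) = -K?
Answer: -226004*√311053329609/103684443203 ≈ -1.2157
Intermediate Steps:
v(K) = K/2 (v(K) = -(-1)*K/2 = K/2)
H(P, u) = -P/3
r = 34561481082 (r = 349763*98814 = 34561481082)
p = √311053329609/3 (p = √(-⅓*43 + 34561481082) = √(-43/3 + 34561481082) = √(103684443203/3) = √311053329609/3 ≈ 1.8591e+5)
-226004/p = -226004*√311053329609/103684443203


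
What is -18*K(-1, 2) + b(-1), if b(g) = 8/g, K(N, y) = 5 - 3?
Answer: -44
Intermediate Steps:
K(N, y) = 2
-18*K(-1, 2) + b(-1) = -18*2 + 8/(-1) = -36 + 8*(-1) = -36 - 8 = -44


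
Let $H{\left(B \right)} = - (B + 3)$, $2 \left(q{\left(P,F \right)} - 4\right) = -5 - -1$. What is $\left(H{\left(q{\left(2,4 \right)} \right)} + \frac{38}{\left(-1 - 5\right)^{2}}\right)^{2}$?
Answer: $\frac{5041}{324} \approx 15.559$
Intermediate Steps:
$q{\left(P,F \right)} = 2$ ($q{\left(P,F \right)} = 4 + \frac{-5 - -1}{2} = 4 + \frac{-5 + 1}{2} = 4 + \frac{1}{2} \left(-4\right) = 4 - 2 = 2$)
$H{\left(B \right)} = -3 - B$ ($H{\left(B \right)} = - (3 + B) = -3 - B$)
$\left(H{\left(q{\left(2,4 \right)} \right)} + \frac{38}{\left(-1 - 5\right)^{2}}\right)^{2} = \left(\left(-3 - 2\right) + \frac{38}{\left(-1 - 5\right)^{2}}\right)^{2} = \left(\left(-3 - 2\right) + \frac{38}{\left(-6\right)^{2}}\right)^{2} = \left(-5 + \frac{38}{36}\right)^{2} = \left(-5 + 38 \cdot \frac{1}{36}\right)^{2} = \left(-5 + \frac{19}{18}\right)^{2} = \left(- \frac{71}{18}\right)^{2} = \frac{5041}{324}$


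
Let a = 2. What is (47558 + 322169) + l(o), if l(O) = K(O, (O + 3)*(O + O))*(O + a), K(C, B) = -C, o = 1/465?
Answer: 79944219644/216225 ≈ 3.6973e+5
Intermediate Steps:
o = 1/465 ≈ 0.0021505
l(O) = -O*(2 + O) (l(O) = (-O)*(O + 2) = (-O)*(2 + O) = -O*(2 + O))
(47558 + 322169) + l(o) = (47558 + 322169) - 1*1/465*(2 + 1/465) = 369727 - 1*1/465*931/465 = 369727 - 931/216225 = 79944219644/216225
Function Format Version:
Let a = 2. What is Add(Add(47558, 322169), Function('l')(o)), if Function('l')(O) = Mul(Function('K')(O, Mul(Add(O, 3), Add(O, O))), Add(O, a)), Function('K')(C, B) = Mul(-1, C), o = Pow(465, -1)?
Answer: Rational(79944219644, 216225) ≈ 3.6973e+5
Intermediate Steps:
o = Rational(1, 465) ≈ 0.0021505
Function('l')(O) = Mul(-1, O, Add(2, O)) (Function('l')(O) = Mul(Mul(-1, O), Add(O, 2)) = Mul(Mul(-1, O), Add(2, O)) = Mul(-1, O, Add(2, O)))
Add(Add(47558, 322169), Function('l')(o)) = Add(Add(47558, 322169), Mul(-1, Rational(1, 465), Add(2, Rational(1, 465)))) = Add(369727, Mul(-1, Rational(1, 465), Rational(931, 465))) = Add(369727, Rational(-931, 216225)) = Rational(79944219644, 216225)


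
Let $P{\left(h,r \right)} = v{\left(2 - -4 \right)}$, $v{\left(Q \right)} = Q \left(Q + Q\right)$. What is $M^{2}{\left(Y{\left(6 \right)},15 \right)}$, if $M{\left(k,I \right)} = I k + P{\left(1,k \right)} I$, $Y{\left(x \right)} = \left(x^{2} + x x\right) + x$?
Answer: $5062500$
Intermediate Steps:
$Y{\left(x \right)} = x + 2 x^{2}$ ($Y{\left(x \right)} = \left(x^{2} + x^{2}\right) + x = 2 x^{2} + x = x + 2 x^{2}$)
$v{\left(Q \right)} = 2 Q^{2}$ ($v{\left(Q \right)} = Q 2 Q = 2 Q^{2}$)
$P{\left(h,r \right)} = 72$ ($P{\left(h,r \right)} = 2 \left(2 - -4\right)^{2} = 2 \left(2 + 4\right)^{2} = 2 \cdot 6^{2} = 2 \cdot 36 = 72$)
$M{\left(k,I \right)} = 72 I + I k$ ($M{\left(k,I \right)} = I k + 72 I = 72 I + I k$)
$M^{2}{\left(Y{\left(6 \right)},15 \right)} = \left(15 \left(72 + 6 \left(1 + 2 \cdot 6\right)\right)\right)^{2} = \left(15 \left(72 + 6 \left(1 + 12\right)\right)\right)^{2} = \left(15 \left(72 + 6 \cdot 13\right)\right)^{2} = \left(15 \left(72 + 78\right)\right)^{2} = \left(15 \cdot 150\right)^{2} = 2250^{2} = 5062500$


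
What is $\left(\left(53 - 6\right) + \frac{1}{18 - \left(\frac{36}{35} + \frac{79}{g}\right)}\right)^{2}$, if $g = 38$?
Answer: $\frac{869106843081}{392317249} \approx 2215.3$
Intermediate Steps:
$\left(\left(53 - 6\right) + \frac{1}{18 - \left(\frac{36}{35} + \frac{79}{g}\right)}\right)^{2} = \left(\left(53 - 6\right) + \frac{1}{18 - \left(\frac{36}{35} + \frac{79}{38}\right)}\right)^{2} = \left(\left(53 - 6\right) + \frac{1}{18 - \frac{4133}{1330}}\right)^{2} = \left(47 + \frac{1}{18 - \frac{4133}{1330}}\right)^{2} = \left(47 + \frac{1}{\frac{19807}{1330}}\right)^{2} = \left(47 + \frac{1330}{19807}\right)^{2} = \left(\frac{932259}{19807}\right)^{2} = \frac{869106843081}{392317249}$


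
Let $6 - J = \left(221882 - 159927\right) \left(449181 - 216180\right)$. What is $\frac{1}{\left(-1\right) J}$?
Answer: $\frac{1}{14435576949} \approx 6.9273 \cdot 10^{-11}$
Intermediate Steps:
$J = -14435576949$ ($J = 6 - \left(221882 - 159927\right) \left(449181 - 216180\right) = 6 - 61955 \cdot 233001 = 6 - 14435576955 = -14435576949$)
$\frac{1}{\left(-1\right) J} = \frac{1}{\left(-1\right) \left(-14435576949\right)} = \frac{1}{14435576949}$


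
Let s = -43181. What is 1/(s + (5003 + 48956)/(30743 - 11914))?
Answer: -18829/813001090 ≈ -2.3160e-5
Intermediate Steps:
1/(s + (5003 + 48956)/(30743 - 11914)) = 1/(-43181 + (5003 + 48956)/(30743 - 11914)) = 1/(-43181 + 53959/18829) = 1/(-813001090/18829) = -18829/813001090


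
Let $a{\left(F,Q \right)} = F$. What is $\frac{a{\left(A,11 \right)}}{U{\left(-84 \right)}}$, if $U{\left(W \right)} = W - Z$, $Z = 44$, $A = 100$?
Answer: $- \frac{25}{32} \approx -0.78125$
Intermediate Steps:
$U{\left(W \right)} = -44 + W$ ($U{\left(W \right)} = W - 44 = -44 + W$)
$\frac{a{\left(A,11 \right)}}{U{\left(-84 \right)}} = \frac{100}{-44 - 84} = \frac{100}{-128} = 100 \left(- \frac{1}{128}\right) = - \frac{25}{32}$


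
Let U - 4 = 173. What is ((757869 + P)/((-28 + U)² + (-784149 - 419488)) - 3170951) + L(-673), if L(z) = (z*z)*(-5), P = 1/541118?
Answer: -3474956742092564551/639296285448 ≈ -5.4356e+6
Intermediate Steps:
U = 177 (U = 4 + 173 = 177)
P = 1/541118 ≈ 1.8480e-6
L(z) = -5*z² (L(z) = z²*(-5) = -5*z²)
((757869 + P)/((-28 + U)² + (-784149 - 419488)) - 3170951) + L(-673) = ((757869 + 1/541118)/((-28 + 177)² + (-784149 - 419488)) - 3170951) - 5*(-673)² = (410096557543/(541118*(149² - 1203637)) - 3170951) - 5*452929 = (410096557543/(541118*(22201 - 1203637)) - 3170951) - 2264645 = ((410096557543/541118)/(-1181436) - 3170951) - 2264645 = ((410096557543/541118)*(-1/1181436) - 3170951) - 2264645 = (-410096557543/639296285448 - 3170951) - 2264645 = -2027177605734178591/639296285448 - 2264645 = -3474956742092564551/639296285448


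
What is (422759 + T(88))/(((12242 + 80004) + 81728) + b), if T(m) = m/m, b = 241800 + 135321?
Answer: 84552/110219 ≈ 0.76713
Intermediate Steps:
b = 377121
T(m) = 1
(422759 + T(88))/(((12242 + 80004) + 81728) + b) = (422759 + 1)/(((12242 + 80004) + 81728) + 377121) = 422760/((92246 + 81728) + 377121) = 422760/(173974 + 377121) = 422760/551095 = 422760*(1/551095) = 84552/110219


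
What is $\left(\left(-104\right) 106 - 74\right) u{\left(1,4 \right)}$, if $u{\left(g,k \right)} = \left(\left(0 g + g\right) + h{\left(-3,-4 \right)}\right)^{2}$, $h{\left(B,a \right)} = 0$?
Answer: $-11098$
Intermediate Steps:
$u{\left(g,k \right)} = g^{2}$ ($u{\left(g,k \right)} = \left(\left(0 g + g\right) + 0\right)^{2} = \left(\left(0 + g\right) + 0\right)^{2} = \left(g + 0\right)^{2} = g^{2}$)
$\left(\left(-104\right) 106 - 74\right) u{\left(1,4 \right)} = \left(\left(-104\right) 106 - 74\right) 1^{2} = \left(-11024 - 74\right) 1 = \left(-11098\right) 1 = -11098$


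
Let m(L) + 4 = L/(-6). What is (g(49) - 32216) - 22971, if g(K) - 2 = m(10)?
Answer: -165572/3 ≈ -55191.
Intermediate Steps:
m(L) = -4 - L/6 (m(L) = -4 + L/(-6) = -4 + L*(-⅙) = -4 - L/6)
g(K) = -11/3 (g(K) = 2 + (-4 - ⅙*10) = 2 + (-4 - 5/3) = 2 - 17/3 = -11/3)
(g(49) - 32216) - 22971 = (-11/3 - 32216) - 22971 = -96659/3 - 22971 = -165572/3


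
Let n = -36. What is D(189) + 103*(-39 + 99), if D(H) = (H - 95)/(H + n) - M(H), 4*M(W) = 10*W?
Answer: 1746683/306 ≈ 5708.1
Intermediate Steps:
M(W) = 5*W/2 (M(W) = (10*W)/4 = 5*W/2)
D(H) = -5*H/2 + (-95 + H)/(-36 + H) (D(H) = (H - 95)/(H - 36) - 5*H/2 = (-95 + H)/(-36 + H) - 5*H/2 = -5*H/2 + (-95 + H)/(-36 + H))
D(189) + 103*(-39 + 99) = (-190 - 5*189² + 182*189)/(2*(-36 + 189)) + 103*(-39 + 99) = (½)*(-190 - 5*35721 + 34398)/153 + 103*60 = (½)*(1/153)*(-190 - 178605 + 34398) + 6180 = (½)*(1/153)*(-144397) + 6180 = -144397/306 + 6180 = 1746683/306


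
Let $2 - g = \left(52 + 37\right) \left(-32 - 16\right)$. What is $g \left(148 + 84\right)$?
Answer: $991568$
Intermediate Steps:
$g = 4274$ ($g = 2 - \left(52 + 37\right) \left(-32 - 16\right) = 2 - 89 \left(-48\right) = 2 - -4272 = 2 + 4272 = 4274$)
$g \left(148 + 84\right) = 4274 \left(148 + 84\right) = 4274 \cdot 232 = 991568$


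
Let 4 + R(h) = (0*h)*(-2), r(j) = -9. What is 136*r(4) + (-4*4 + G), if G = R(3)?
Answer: -1244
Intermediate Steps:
R(h) = -4 (R(h) = -4 + (0*h)*(-2) = -4 + 0*(-2) = -4 + 0 = -4)
G = -4
136*r(4) + (-4*4 + G) = 136*(-9) + (-4*4 - 4) = -1224 + (-16 - 4) = -1224 - 20 = -1244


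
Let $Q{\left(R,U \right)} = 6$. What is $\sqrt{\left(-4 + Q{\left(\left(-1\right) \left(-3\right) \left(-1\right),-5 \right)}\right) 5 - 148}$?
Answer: $i \sqrt{138} \approx 11.747 i$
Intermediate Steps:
$\sqrt{\left(-4 + Q{\left(\left(-1\right) \left(-3\right) \left(-1\right),-5 \right)}\right) 5 - 148} = \sqrt{\left(-4 + 6\right) 5 - 148} = \sqrt{2 \cdot 5 - 148} = \sqrt{10 - 148} = \sqrt{-138} = i \sqrt{138}$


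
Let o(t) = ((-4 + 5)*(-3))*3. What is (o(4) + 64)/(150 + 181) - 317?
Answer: -104872/331 ≈ -316.83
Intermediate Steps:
o(t) = -9 (o(t) = (1*(-3))*3 = -3*3 = -9)
(o(4) + 64)/(150 + 181) - 317 = (-9 + 64)/(150 + 181) - 317 = 55/331 - 317 = -104872/331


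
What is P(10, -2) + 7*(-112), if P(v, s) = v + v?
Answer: -764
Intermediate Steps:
P(v, s) = 2*v
P(10, -2) + 7*(-112) = 2*10 + 7*(-112) = 20 - 784 = -764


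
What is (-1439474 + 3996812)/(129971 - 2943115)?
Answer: -1278669/1406572 ≈ -0.90907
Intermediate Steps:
(-1439474 + 3996812)/(129971 - 2943115) = 2557338/(-2813144) = 2557338*(-1/2813144) = -1278669/1406572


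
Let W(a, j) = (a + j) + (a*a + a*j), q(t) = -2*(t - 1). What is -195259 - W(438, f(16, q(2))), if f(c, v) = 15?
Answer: -394126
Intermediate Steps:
q(t) = 2 - 2*t (q(t) = -2*(-1 + t) = 2 - 2*t)
W(a, j) = a + j + a² + a*j (W(a, j) = (a + j) + (a² + a*j) = a + j + a² + a*j)
-195259 - W(438, f(16, q(2))) = -195259 - (438 + 15 + 438² + 438*15) = -195259 - (438 + 15 + 191844 + 6570) = -195259 - 1*198867 = -195259 - 198867 = -394126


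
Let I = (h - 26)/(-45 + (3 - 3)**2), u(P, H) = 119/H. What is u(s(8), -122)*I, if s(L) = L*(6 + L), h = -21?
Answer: -5593/5490 ≈ -1.0188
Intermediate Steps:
I = 47/45 (I = (-21 - 26)/(-45 + (3 - 3)**2) = -47/(-45 + 0**2) = -47/(-45 + 0) = -47/(-45) = -47*(-1/45) = 47/45 ≈ 1.0444)
u(s(8), -122)*I = (119/(-122))*(47/45) = (119*(-1/122))*(47/45) = -119/122*47/45 = -5593/5490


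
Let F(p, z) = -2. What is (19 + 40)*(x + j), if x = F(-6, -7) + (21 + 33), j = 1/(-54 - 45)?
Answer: 303673/99 ≈ 3067.4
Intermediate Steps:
j = -1/99 (j = 1/(-99) = -1/99 ≈ -0.010101)
x = 52 (x = -2 + (21 + 33) = -2 + 54 = 52)
(19 + 40)*(x + j) = (19 + 40)*(52 - 1/99) = 59*(5147/99) = 303673/99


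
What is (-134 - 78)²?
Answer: 44944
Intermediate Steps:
(-134 - 78)² = (-212)² = 44944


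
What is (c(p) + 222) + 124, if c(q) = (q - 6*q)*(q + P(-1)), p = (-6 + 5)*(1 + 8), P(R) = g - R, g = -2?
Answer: -104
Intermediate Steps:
P(R) = -2 - R
p = -9 (p = -1*9 = -9)
c(q) = -5*q*(-1 + q) (c(q) = (q - 6*q)*(q + (-2 - 1*(-1))) = (-5*q)*(q + (-2 + 1)) = (-5*q)*(q - 1) = (-5*q)*(-1 + q) = -5*q*(-1 + q))
(c(p) + 222) + 124 = (5*(-9)*(1 - 1*(-9)) + 222) + 124 = (5*(-9)*(1 + 9) + 222) + 124 = (5*(-9)*10 + 222) + 124 = (-450 + 222) + 124 = -228 + 124 = -104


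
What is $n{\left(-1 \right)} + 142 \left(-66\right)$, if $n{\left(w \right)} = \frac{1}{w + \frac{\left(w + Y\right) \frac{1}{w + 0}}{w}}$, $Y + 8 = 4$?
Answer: $- \frac{56233}{6} \approx -9372.2$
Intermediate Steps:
$Y = -4$ ($Y = -8 + 4 = -4$)
$n{\left(w \right)} = \frac{1}{w + \frac{-4 + w}{w^{2}}}$ ($n{\left(w \right)} = \frac{1}{w + \frac{\left(w - 4\right) \frac{1}{w + 0}}{w}} = \frac{1}{w + \frac{\left(-4 + w\right) \frac{1}{w}}{w}} = \frac{1}{w + \frac{\frac{1}{w} \left(-4 + w\right)}{w}} = \frac{1}{w + \frac{-4 + w}{w^{2}}}$)
$n{\left(-1 \right)} + 142 \left(-66\right) = \frac{\left(-1\right)^{2}}{-4 - 1 + \left(-1\right)^{3}} + 142 \left(-66\right) = 1 \frac{1}{-4 - 1 - 1} - 9372 = 1 \frac{1}{-6} - 9372 = 1 \left(- \frac{1}{6}\right) - 9372 = - \frac{1}{6} - 9372 = - \frac{56233}{6}$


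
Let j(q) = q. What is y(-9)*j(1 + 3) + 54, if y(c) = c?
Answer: 18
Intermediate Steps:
y(-9)*j(1 + 3) + 54 = -9*(1 + 3) + 54 = -9*4 + 54 = -36 + 54 = 18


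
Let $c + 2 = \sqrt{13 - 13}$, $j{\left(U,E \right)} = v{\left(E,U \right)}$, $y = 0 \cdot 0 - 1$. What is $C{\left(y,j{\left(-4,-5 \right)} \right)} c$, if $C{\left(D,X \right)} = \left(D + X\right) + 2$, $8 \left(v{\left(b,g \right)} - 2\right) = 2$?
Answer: $- \frac{13}{2} \approx -6.5$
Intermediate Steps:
$y = -1$ ($y = 0 - 1 = -1$)
$v{\left(b,g \right)} = \frac{9}{4}$ ($v{\left(b,g \right)} = 2 + \frac{1}{8} \cdot 2 = 2 + \frac{1}{4} = \frac{9}{4}$)
$j{\left(U,E \right)} = \frac{9}{4}$
$c = -2$ ($c = -2 + \sqrt{13 - 13} = -2 + \sqrt{0} = -2 + 0 = -2$)
$C{\left(D,X \right)} = 2 + D + X$
$C{\left(y,j{\left(-4,-5 \right)} \right)} c = \left(2 - 1 + \frac{9}{4}\right) \left(-2\right) = \frac{13}{4} \left(-2\right) = - \frac{13}{2}$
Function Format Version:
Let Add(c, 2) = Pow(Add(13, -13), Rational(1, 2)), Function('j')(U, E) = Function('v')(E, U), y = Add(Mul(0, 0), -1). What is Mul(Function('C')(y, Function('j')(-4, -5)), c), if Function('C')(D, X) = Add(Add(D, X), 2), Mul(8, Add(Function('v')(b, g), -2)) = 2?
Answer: Rational(-13, 2) ≈ -6.5000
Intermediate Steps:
y = -1 (y = Add(0, -1) = -1)
Function('v')(b, g) = Rational(9, 4) (Function('v')(b, g) = Add(2, Mul(Rational(1, 8), 2)) = Add(2, Rational(1, 4)) = Rational(9, 4))
Function('j')(U, E) = Rational(9, 4)
c = -2 (c = Add(-2, Pow(Add(13, -13), Rational(1, 2))) = Add(-2, Pow(0, Rational(1, 2))) = Add(-2, 0) = -2)
Function('C')(D, X) = Add(2, D, X)
Mul(Function('C')(y, Function('j')(-4, -5)), c) = Mul(Add(2, -1, Rational(9, 4)), -2) = Mul(Rational(13, 4), -2) = Rational(-13, 2)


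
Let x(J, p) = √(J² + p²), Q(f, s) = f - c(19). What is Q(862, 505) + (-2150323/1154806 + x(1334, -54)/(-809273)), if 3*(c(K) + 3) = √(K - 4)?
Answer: 996756867/1154806 - 2*√445618/809273 - √15/3 ≈ 861.85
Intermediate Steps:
c(K) = -3 + √(-4 + K)/3 (c(K) = -3 + √(K - 4)/3 = -3 + √(-4 + K)/3)
Q(f, s) = 3 + f - √15/3 (Q(f, s) = f - (-3 + √(-4 + 19)/3) = f - (-3 + √15/3) = f + (3 - √15/3) = 3 + f - √15/3)
Q(862, 505) + (-2150323/1154806 + x(1334, -54)/(-809273)) = (3 + 862 - √15/3) + (-2150323/1154806 + √(1334² + (-54)²)/(-809273)) = (865 - √15/3) + (-2150323*1/1154806 + √(1779556 + 2916)*(-1/809273)) = (865 - √15/3) + (-2150323/1154806 + √1782472*(-1/809273)) = (865 - √15/3) + (-2150323/1154806 + (2*√445618)*(-1/809273)) = (865 - √15/3) + (-2150323/1154806 - 2*√445618/809273) = 996756867/1154806 - 2*√445618/809273 - √15/3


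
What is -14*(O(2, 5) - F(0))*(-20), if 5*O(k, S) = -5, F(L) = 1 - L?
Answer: -560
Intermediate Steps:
O(k, S) = -1 (O(k, S) = (⅕)*(-5) = -1)
-14*(O(2, 5) - F(0))*(-20) = -14*(-1 - (1 - 1*0))*(-20) = -14*(-1 - (1 + 0))*(-20) = -14*(-1 - 1*1)*(-20) = -14*(-1 - 1)*(-20) = -14*(-2)*(-20) = 28*(-20) = -560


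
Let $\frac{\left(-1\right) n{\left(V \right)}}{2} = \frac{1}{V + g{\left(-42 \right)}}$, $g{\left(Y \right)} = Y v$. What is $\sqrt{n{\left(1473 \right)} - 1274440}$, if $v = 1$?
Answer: $\frac{i \sqrt{289972059078}}{477} \approx 1128.9 i$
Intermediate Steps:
$g{\left(Y \right)} = Y$ ($g{\left(Y \right)} = Y 1 = Y$)
$n{\left(V \right)} = - \frac{2}{-42 + V}$ ($n{\left(V \right)} = - \frac{2}{V - 42} = - \frac{2}{-42 + V}$)
$\sqrt{n{\left(1473 \right)} - 1274440} = \sqrt{- \frac{2}{-42 + 1473} - 1274440} = \sqrt{- \frac{2}{1431} - 1274440} = \sqrt{- \frac{1823723642}{1431}} = \frac{i \sqrt{289972059078}}{477}$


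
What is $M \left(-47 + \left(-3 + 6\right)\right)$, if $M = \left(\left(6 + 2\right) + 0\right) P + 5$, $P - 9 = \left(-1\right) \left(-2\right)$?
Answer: $-4092$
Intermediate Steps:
$P = 11$ ($P = 9 - -2 = 9 + 2 = 11$)
$M = 93$ ($M = \left(\left(6 + 2\right) + 0\right) 11 + 5 = \left(8 + 0\right) 11 + 5 = 8 \cdot 11 + 5 = 88 + 5 = 93$)
$M \left(-47 + \left(-3 + 6\right)\right) = 93 \left(-47 + \left(-3 + 6\right)\right) = 93 \left(-47 + 3\right) = 93 \left(-44\right) = -4092$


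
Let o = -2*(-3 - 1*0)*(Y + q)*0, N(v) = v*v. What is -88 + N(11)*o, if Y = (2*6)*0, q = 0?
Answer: -88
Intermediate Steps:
Y = 0 (Y = 12*0 = 0)
N(v) = v**2
o = 0 (o = -2*(-3 - 1*0)*(0 + 0)*0 = -2*(-3 + 0)*0*0 = -(-6)*0*0 = -2*0*0 = 0*0 = 0)
-88 + N(11)*o = -88 + 11**2*0 = -88 + 121*0 = -88 + 0 = -88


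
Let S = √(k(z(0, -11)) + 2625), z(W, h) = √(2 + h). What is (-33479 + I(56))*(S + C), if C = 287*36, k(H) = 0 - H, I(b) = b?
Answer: -345326436 - 33423*√(2625 - 3*I) ≈ -3.4704e+8 + 978.53*I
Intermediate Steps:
k(H) = -H
S = √(2625 - 3*I) (S = √(-√(2 - 11) + 2625) = √(-√(-9) + 2625) = √(-3*I + 2625) = √(2625 - 3*I) ≈ 51.235 - 0.0293*I)
C = 10332
(-33479 + I(56))*(S + C) = (-33479 + 56)*(√(2625 - 3*I) + 10332) = -33423*(10332 + √(2625 - 3*I)) = -345326436 - 33423*√(2625 - 3*I)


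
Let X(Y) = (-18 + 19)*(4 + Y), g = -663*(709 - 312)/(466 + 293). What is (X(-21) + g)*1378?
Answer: -126828364/253 ≈ -5.0130e+5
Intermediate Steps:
g = -87737/253 (g = -663/(759/397) = -663/(759*(1/397)) = -663/759/397 = -663*397/759 = -87737/253 ≈ -346.79)
X(Y) = 4 + Y (X(Y) = 1*(4 + Y) = 4 + Y)
(X(-21) + g)*1378 = ((4 - 21) - 87737/253)*1378 = (-17 - 87737/253)*1378 = -92038/253*1378 = -126828364/253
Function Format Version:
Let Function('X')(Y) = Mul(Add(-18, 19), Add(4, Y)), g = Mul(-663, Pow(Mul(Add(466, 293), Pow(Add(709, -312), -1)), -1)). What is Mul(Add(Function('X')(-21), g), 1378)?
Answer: Rational(-126828364, 253) ≈ -5.0130e+5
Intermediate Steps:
g = Rational(-87737, 253) (g = Mul(-663, Pow(Mul(759, Pow(397, -1)), -1)) = Mul(-663, Pow(Mul(759, Rational(1, 397)), -1)) = Mul(-663, Pow(Rational(759, 397), -1)) = Mul(-663, Rational(397, 759)) = Rational(-87737, 253) ≈ -346.79)
Function('X')(Y) = Add(4, Y) (Function('X')(Y) = Mul(1, Add(4, Y)) = Add(4, Y))
Mul(Add(Function('X')(-21), g), 1378) = Mul(Add(Add(4, -21), Rational(-87737, 253)), 1378) = Mul(Add(-17, Rational(-87737, 253)), 1378) = Mul(Rational(-92038, 253), 1378) = Rational(-126828364, 253)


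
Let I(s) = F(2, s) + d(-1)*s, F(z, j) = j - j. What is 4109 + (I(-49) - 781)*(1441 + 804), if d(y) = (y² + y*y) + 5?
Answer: -2519271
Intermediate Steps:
d(y) = 5 + 2*y² (d(y) = (y² + y²) + 5 = 2*y² + 5 = 5 + 2*y²)
F(z, j) = 0
I(s) = 7*s (I(s) = 0 + (5 + 2*(-1)²)*s = 0 + (5 + 2*1)*s = 0 + (5 + 2)*s = 0 + 7*s = 7*s)
4109 + (I(-49) - 781)*(1441 + 804) = 4109 + (7*(-49) - 781)*(1441 + 804) = 4109 + (-343 - 781)*2245 = 4109 - 1124*2245 = 4109 - 2523380 = -2519271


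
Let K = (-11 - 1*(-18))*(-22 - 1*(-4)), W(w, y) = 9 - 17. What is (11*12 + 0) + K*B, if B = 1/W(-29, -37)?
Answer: 591/4 ≈ 147.75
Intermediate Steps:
W(w, y) = -8
K = -126 (K = (-11 + 18)*(-22 + 4) = 7*(-18) = -126)
B = -⅛ (B = 1/(-8) = -⅛ ≈ -0.12500)
(11*12 + 0) + K*B = (11*12 + 0) - 126*(-⅛) = (132 + 0) + 63/4 = 132 + 63/4 = 591/4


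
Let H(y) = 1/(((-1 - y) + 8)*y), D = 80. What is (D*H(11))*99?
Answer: -180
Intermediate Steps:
H(y) = 1/(y*(7 - y)) (H(y) = 1/((7 - y)*y) = 1/(y*(7 - y)))
(D*H(11))*99 = (80*(-1/(11*(-7 + 11))))*99 = (80*(-1*1/11/4))*99 = (80*(-1*1/11*¼))*99 = (80*(-1/44))*99 = -20/11*99 = -180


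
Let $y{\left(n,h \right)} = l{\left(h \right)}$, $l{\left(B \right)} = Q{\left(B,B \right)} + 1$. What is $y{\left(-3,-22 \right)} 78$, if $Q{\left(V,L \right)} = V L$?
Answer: $37830$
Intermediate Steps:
$Q{\left(V,L \right)} = L V$
$l{\left(B \right)} = 1 + B^{2}$ ($l{\left(B \right)} = B B + 1 = B^{2} + 1 = 1 + B^{2}$)
$y{\left(n,h \right)} = 1 + h^{2}$
$y{\left(-3,-22 \right)} 78 = \left(1 + \left(-22\right)^{2}\right) 78 = \left(1 + 484\right) 78 = 485 \cdot 78 = 37830$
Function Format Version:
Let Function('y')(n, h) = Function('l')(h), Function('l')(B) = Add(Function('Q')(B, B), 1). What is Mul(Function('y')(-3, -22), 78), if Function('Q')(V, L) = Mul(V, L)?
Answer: 37830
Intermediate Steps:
Function('Q')(V, L) = Mul(L, V)
Function('l')(B) = Add(1, Pow(B, 2)) (Function('l')(B) = Add(Mul(B, B), 1) = Add(Pow(B, 2), 1) = Add(1, Pow(B, 2)))
Function('y')(n, h) = Add(1, Pow(h, 2))
Mul(Function('y')(-3, -22), 78) = Mul(Add(1, Pow(-22, 2)), 78) = Mul(Add(1, 484), 78) = Mul(485, 78) = 37830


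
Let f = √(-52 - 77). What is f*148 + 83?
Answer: 83 + 148*I*√129 ≈ 83.0 + 1681.0*I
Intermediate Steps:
f = I*√129 (f = √(-129) = I*√129 ≈ 11.358*I)
f*148 + 83 = (I*√129)*148 + 83 = 148*I*√129 + 83 = 83 + 148*I*√129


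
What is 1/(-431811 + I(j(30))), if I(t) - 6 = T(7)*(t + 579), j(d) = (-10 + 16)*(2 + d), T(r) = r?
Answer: -1/426408 ≈ -2.3452e-6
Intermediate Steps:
j(d) = 12 + 6*d (j(d) = 6*(2 + d) = 12 + 6*d)
I(t) = 4059 + 7*t (I(t) = 6 + 7*(t + 579) = 6 + 7*(579 + t) = 6 + (4053 + 7*t) = 4059 + 7*t)
1/(-431811 + I(j(30))) = 1/(-431811 + (4059 + 7*(12 + 6*30))) = 1/(-431811 + (4059 + 7*(12 + 180))) = 1/(-431811 + (4059 + 7*192)) = 1/(-431811 + (4059 + 1344)) = 1/(-431811 + 5403) = 1/(-426408) = -1/426408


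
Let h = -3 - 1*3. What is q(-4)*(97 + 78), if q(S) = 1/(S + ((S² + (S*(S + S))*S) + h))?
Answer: -175/122 ≈ -1.4344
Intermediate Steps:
h = -6 (h = -3 - 3 = -6)
q(S) = 1/(-6 + S + S² + 2*S³) (q(S) = 1/(S + ((S² + (S*(S + S))*S) - 6)) = 1/(S + ((S² + (S*(2*S))*S) - 6)) = 1/(S + ((S² + (2*S²)*S) - 6)) = 1/(S + ((S² + 2*S³) - 6)) = 1/(S + (-6 + S² + 2*S³)) = 1/(-6 + S + S² + 2*S³))
q(-4)*(97 + 78) = (97 + 78)/(-6 - 4 + (-4)² + 2*(-4)³) = 175/(-6 - 4 + 16 + 2*(-64)) = 175/(-6 - 4 + 16 - 128) = 175/(-122) = -1/122*175 = -175/122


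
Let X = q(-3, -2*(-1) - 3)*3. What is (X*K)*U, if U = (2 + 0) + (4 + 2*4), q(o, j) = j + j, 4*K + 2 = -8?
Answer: 210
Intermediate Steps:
K = -5/2 (K = -½ + (¼)*(-8) = -½ - 2 = -5/2 ≈ -2.5000)
q(o, j) = 2*j
U = 14 (U = 2 + (4 + 8) = 2 + 12 = 14)
X = -6 (X = (2*(-2*(-1) - 3))*3 = (2*(2 - 3))*3 = (2*(-1))*3 = -2*3 = -6)
(X*K)*U = -6*(-5/2)*14 = 15*14 = 210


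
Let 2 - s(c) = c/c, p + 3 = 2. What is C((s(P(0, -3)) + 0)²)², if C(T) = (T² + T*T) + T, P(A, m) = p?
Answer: 9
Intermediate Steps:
p = -1 (p = -3 + 2 = -1)
P(A, m) = -1
s(c) = 1 (s(c) = 2 - c/c = 2 - 1*1 = 2 - 1 = 1)
C(T) = T + 2*T² (C(T) = (T² + T²) + T = 2*T² + T = T + 2*T²)
C((s(P(0, -3)) + 0)²)² = ((1 + 0)²*(1 + 2*(1 + 0)²))² = (1²*(1 + 2*1²))² = (1*(1 + 2*1))² = (1*(1 + 2))² = (1*3)² = 3² = 9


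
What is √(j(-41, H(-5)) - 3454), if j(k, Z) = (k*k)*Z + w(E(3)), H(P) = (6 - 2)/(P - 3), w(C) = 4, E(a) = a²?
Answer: I*√17162/2 ≈ 65.502*I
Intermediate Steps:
H(P) = 4/(-3 + P)
j(k, Z) = 4 + Z*k² (j(k, Z) = (k*k)*Z + 4 = k²*Z + 4 = Z*k² + 4 = 4 + Z*k²)
√(j(-41, H(-5)) - 3454) = √((4 + (4/(-3 - 5))*(-41)²) - 3454) = √((4 + (4/(-8))*1681) - 3454) = √((4 + (4*(-⅛))*1681) - 3454) = √((4 - ½*1681) - 3454) = √((4 - 1681/2) - 3454) = √(-1673/2 - 3454) = √(-8581/2) = I*√17162/2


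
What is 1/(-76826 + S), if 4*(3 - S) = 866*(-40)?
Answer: -1/68163 ≈ -1.4671e-5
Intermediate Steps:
S = 8663 (S = 3 - 433*(-40)/2 = 3 - ¼*(-34640) = 3 + 8660 = 8663)
1/(-76826 + S) = 1/(-76826 + 8663) = 1/(-68163) = -1/68163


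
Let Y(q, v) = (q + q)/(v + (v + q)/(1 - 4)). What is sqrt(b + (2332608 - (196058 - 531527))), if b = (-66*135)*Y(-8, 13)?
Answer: 3*sqrt(86078837)/17 ≈ 1637.3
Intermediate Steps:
Y(q, v) = 2*q/(-q/3 + 2*v/3) (Y(q, v) = (2*q)/(v + (q + v)/(-3)) = (2*q)/(v + (q + v)*(-1/3)) = (2*q)/(v + (-q/3 - v/3)) = (2*q)/(-q/3 + 2*v/3) = 2*q/(-q/3 + 2*v/3))
b = 213840/17 (b = (-66*135)*(-6*(-8)/(-8 - 2*13)) = -(-53460)*(-8)/(-8 - 26) = -(-53460)*(-8)/(-34) = -(-53460)*(-8)*(-1)/34 = -8910*(-24/17) = 213840/17 ≈ 12579.)
sqrt(b + (2332608 - (196058 - 531527))) = sqrt(213840/17 + (2332608 - (196058 - 531527))) = sqrt(213840/17 + (2332608 - 1*(-335469))) = sqrt(213840/17 + (2332608 + 335469)) = sqrt(213840/17 + 2668077) = sqrt(45571149/17) = 3*sqrt(86078837)/17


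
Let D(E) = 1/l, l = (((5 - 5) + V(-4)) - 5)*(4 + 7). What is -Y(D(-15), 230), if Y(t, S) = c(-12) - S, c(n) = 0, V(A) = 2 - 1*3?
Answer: 230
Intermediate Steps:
V(A) = -1 (V(A) = 2 - 3 = -1)
l = -66 (l = (((5 - 5) - 1) - 5)*(4 + 7) = ((0 - 1) - 5)*11 = (-1 - 5)*11 = -6*11 = -66)
D(E) = -1/66 (D(E) = 1/(-66) = -1/66)
Y(t, S) = -S (Y(t, S) = 0 - S = -S)
-Y(D(-15), 230) = -(-1)*230 = -1*(-230) = 230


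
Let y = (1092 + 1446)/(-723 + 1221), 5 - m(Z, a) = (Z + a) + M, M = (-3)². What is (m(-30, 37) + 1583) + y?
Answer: 130899/83 ≈ 1577.1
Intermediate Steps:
M = 9
m(Z, a) = -4 - Z - a (m(Z, a) = 5 - ((Z + a) + 9) = 5 - (9 + Z + a) = 5 + (-9 - Z - a) = -4 - Z - a)
y = 423/83 (y = 2538/498 = 2538*(1/498) = 423/83 ≈ 5.0964)
(m(-30, 37) + 1583) + y = ((-4 - 1*(-30) - 1*37) + 1583) + 423/83 = ((-4 + 30 - 37) + 1583) + 423/83 = (-11 + 1583) + 423/83 = 1572 + 423/83 = 130899/83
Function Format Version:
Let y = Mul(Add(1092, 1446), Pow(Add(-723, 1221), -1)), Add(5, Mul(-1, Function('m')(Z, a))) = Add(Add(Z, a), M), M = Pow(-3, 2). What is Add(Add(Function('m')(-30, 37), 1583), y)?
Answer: Rational(130899, 83) ≈ 1577.1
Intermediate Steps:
M = 9
Function('m')(Z, a) = Add(-4, Mul(-1, Z), Mul(-1, a)) (Function('m')(Z, a) = Add(5, Mul(-1, Add(Add(Z, a), 9))) = Add(5, Mul(-1, Add(9, Z, a))) = Add(5, Add(-9, Mul(-1, Z), Mul(-1, a))) = Add(-4, Mul(-1, Z), Mul(-1, a)))
y = Rational(423, 83) (y = Mul(2538, Pow(498, -1)) = Mul(2538, Rational(1, 498)) = Rational(423, 83) ≈ 5.0964)
Add(Add(Function('m')(-30, 37), 1583), y) = Add(Add(Add(-4, Mul(-1, -30), Mul(-1, 37)), 1583), Rational(423, 83)) = Add(Add(Add(-4, 30, -37), 1583), Rational(423, 83)) = Add(Add(-11, 1583), Rational(423, 83)) = Add(1572, Rational(423, 83)) = Rational(130899, 83)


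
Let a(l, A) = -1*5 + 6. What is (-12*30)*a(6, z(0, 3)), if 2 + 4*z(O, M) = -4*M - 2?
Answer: -360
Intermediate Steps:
z(O, M) = -1 - M (z(O, M) = -½ + (-4*M - 2)/4 = -½ + (-2 - 4*M)/4 = -½ + (-½ - M) = -1 - M)
a(l, A) = 1 (a(l, A) = -5 + 6 = 1)
(-12*30)*a(6, z(0, 3)) = -12*30*1 = -360*1 = -360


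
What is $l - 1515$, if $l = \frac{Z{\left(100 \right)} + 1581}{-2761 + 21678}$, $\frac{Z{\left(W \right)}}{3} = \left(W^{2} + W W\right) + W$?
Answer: $- \frac{28597374}{18917} \approx -1511.7$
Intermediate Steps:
$Z{\left(W \right)} = 3 W + 6 W^{2}$ ($Z{\left(W \right)} = 3 \left(\left(W^{2} + W W\right) + W\right) = 3 \left(\left(W^{2} + W^{2}\right) + W\right) = 3 \left(2 W^{2} + W\right) = 3 \left(W + 2 W^{2}\right) = 3 W + 6 W^{2}$)
$l = \frac{61881}{18917}$ ($l = \frac{3 \cdot 100 \left(1 + 2 \cdot 100\right) + 1581}{-2761 + 21678} = \frac{3 \cdot 100 \left(1 + 200\right) + 1581}{18917} = \left(3 \cdot 100 \cdot 201 + 1581\right) \frac{1}{18917} = \left(60300 + 1581\right) \frac{1}{18917} = 61881 \cdot \frac{1}{18917} = \frac{61881}{18917} \approx 3.2712$)
$l - 1515 = \frac{61881}{18917} - 1515 = - \frac{28597374}{18917}$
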